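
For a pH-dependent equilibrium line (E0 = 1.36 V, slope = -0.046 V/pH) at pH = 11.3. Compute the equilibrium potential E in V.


Apply the Pourbaix line equation: E = E0 + slope*pH
E = 1.36 + (-0.046)*11.3 = 1.36 + (-0.5198) = 0.8402 V
Rounded to 3 decimal places: E = 0.840 V

0.840 V


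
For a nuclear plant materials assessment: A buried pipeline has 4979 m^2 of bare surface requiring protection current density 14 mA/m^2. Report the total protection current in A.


I = area * current density, then convert mA → A (÷1000)
I = 4979 * 14 / 1000 = 69.71 A

69.71 A


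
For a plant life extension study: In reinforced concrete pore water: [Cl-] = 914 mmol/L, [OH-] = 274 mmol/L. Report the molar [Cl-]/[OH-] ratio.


Threshold parameter = [Cl-] / [OH-] (molar basis; both in mmol/L, so units cancel)
Ratio = 914 / 274 = 3.34

3.34


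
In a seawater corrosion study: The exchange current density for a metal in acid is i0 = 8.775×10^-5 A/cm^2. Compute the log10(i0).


i0 = 8.775×10^-5 A/cm^2
log10(i0) = -4.057

-4.057


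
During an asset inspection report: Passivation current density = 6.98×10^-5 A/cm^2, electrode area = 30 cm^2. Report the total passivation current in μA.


I = i_pass * A, then convert A → μA (×10^6)
I = 6.98×10^-5 * 30 * 10^6 = 2094.0 μA

2094.0 μA


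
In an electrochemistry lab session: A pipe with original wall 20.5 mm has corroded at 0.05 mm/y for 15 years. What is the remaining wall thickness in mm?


Remaining wall = original − CR × time
t = 20.5 − 0.05*15 = 20.5 − 0.75 = 19.75 mm

19.75 mm


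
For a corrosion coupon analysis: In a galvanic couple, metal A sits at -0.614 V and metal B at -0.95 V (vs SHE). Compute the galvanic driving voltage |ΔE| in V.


Driving voltage is the absolute potential difference.
|ΔE| = |-0.614 − (-0.95)| = 0.336 V

0.336 V


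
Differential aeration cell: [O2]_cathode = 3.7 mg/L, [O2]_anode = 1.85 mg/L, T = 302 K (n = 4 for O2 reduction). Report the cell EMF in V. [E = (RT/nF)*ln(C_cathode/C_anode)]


Apply the Nernst concentration-cell relation: E = (RT/nF)*ln(C_cathode/C_anode)
RT/nF = 8.314*302/(4*96485) = 0.00650575 V
ln(3.7/1.85) = 0.69315
E = 0.00650575 * 0.69315 = 0.00451 V

0.00451 V


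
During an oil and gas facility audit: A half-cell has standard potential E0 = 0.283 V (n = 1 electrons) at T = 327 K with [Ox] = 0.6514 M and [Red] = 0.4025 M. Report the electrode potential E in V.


Apply the Nernst equation: E = E0 + (RT/nF)*ln([Ox]/[Red])
Step 1: RT/nF = 8.314*327/(1*96485) = 0.02817721 V
Step 2: [Ox]/[Red] = 0.6514/0.4025 = 1.618385
Step 3: ln(1.618385) = 0.481429
Step 4: correction = 0.02817721 * 0.481429 = 0.0136 V
E = 0.283 + 0.0136 = 0.2966 V

0.2966 V


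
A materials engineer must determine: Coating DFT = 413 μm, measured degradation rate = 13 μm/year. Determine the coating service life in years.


Service life = thickness / degradation rate
Life = 413 / 13 = 31.8 years

31.8 years


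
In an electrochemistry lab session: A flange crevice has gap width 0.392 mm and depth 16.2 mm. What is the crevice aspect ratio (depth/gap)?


Aspect ratio = depth / gap
Ratio = 16.2 / 0.392 = 41.3

41.3


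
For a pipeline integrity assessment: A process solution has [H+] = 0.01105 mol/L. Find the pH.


pH = −log10[H+]
pH = −log10(0.01105) = 1.96

1.96


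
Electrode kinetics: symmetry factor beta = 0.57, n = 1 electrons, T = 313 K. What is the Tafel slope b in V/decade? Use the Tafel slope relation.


Apply the Tafel slope relation: b = 2.303*R*T/(beta*n*F)
Numerator: 2.303 * 8.314 * 313 = 5993.06
Denominator: 0.57 * 1 * 96485 = 54996.45
b = 5993.06 / 54996.45 = 0.109 V/decade

0.109 V/decade


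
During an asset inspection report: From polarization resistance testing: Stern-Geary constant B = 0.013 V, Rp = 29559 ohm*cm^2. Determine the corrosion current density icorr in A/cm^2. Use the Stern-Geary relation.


Apply the Stern-Geary relation: icorr = B / Rp
icorr = 0.013 / 29559 = 4.398×10^-7 A/cm^2

4.398×10^-7 A/cm^2


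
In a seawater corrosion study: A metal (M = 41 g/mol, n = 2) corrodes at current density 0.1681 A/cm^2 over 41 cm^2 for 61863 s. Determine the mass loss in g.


Apply Faraday's law: m = i*A*t*M / (n*F)
Total charge passed Q = i*A*t = 0.1681*41*61863 = 426365.9823 C
m = Q*M/(n*F) = 426365.9823*41/(2*96485) = 90.589 g

90.589 g


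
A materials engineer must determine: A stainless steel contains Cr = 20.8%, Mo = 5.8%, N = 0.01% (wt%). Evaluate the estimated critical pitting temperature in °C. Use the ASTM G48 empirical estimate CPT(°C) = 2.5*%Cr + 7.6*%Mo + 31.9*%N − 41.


Apply the ASTM G48 empirical CPT estimate: CPT(°C) = 2.5*%Cr + 7.6*%Mo + 31.9*%N − 41
2.5*20.8 = 52; 7.6*5.8 = 44.08; 31.9*0.01 = 0.319
CPT = 52 + 44.08 + 0.319 − 41 = 55.399 °C
Rounded to 0.1 °C: CPT ≈ 55.4 °C

55.4 °C


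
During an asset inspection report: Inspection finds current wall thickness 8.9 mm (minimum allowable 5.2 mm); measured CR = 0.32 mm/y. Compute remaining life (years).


Apply the remaining-life relation: RL = (t_current − t_min) / CR
RL = (8.9 − 5.2) / 0.32 = 3.7 / 0.32 = 11.6 years

11.6 years


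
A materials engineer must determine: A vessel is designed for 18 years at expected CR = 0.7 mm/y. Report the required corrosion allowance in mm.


Corrosion allowance = CR × design life
CA = 0.7 * 18 = 12.6 mm

12.6 mm


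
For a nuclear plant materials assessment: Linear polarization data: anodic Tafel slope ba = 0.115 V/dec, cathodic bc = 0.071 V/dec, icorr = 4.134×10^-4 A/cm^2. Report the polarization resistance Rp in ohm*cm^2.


Apply the Stern-Geary equation: Rp = ba*bc / (2.303*icorr*(ba+bc))
ba*bc = 0.115*0.071 = 0.008165
ba+bc = 0.186; 2.303*icorr*(ba+bc) = 2.303*4.134×10^-4*0.186 = 1.770832×10^-4
Rp = 0.008165 / 1.770832×10^-4 = 46.11 ohm*cm^2

46.11 ohm*cm^2


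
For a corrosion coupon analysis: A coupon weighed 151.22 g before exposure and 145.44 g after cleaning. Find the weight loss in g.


Weight loss = initial − final
WL = 151.22 − 145.44 = 5.78 g

5.78 g


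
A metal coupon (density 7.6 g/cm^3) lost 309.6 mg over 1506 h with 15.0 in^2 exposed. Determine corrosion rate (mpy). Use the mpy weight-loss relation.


Apply the mpy weight-loss relation: CR = 534 * W / (D * A * T)
Numerator: 534 * 309.6 = 165326.4
Denominator: 7.6 * 15.0 * 1506 = 171684.0
CR = 165326.4 / 171684.0 = 0.963 mpy

0.963 mpy


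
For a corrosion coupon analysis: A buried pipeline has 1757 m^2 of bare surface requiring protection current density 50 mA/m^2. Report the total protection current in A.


I = area * current density, then convert mA → A (÷1000)
I = 1757 * 50 / 1000 = 87.85 A

87.85 A


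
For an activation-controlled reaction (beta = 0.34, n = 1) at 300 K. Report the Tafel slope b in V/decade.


Apply the Tafel slope relation: b = 2.303*R*T/(beta*n*F)
Numerator: 2.303 * 8.314 * 300 = 5744.14
Denominator: 0.34 * 1 * 96485 = 32804.9
b = 5744.14 / 32804.9 = 0.1751 V/decade

0.1751 V/decade


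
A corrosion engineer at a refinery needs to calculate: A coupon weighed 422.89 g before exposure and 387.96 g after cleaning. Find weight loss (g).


Weight loss = initial − final
WL = 422.89 − 387.96 = 34.93 g

34.93 g


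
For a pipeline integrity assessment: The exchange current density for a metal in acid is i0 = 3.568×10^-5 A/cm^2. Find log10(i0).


i0 = 3.568×10^-5 A/cm^2
log10(i0) = -4.448

-4.448


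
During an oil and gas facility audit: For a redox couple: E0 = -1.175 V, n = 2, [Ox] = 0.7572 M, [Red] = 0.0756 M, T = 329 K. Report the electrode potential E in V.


Apply the Nernst equation: E = E0 + (RT/nF)*ln([Ox]/[Red])
Step 1: RT/nF = 8.314*329/(2*96485) = 0.01417477 V
Step 2: [Ox]/[Red] = 0.7572/0.0756 = 10.015873
Step 3: ln(10.015873) = 2.304171
Step 4: correction = 0.01417477 * 2.304171 = 0.033 V
E = -1.175 + 0.033 = -1.142 V

-1.142 V


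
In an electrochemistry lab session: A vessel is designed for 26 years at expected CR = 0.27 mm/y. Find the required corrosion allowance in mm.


Corrosion allowance = CR × design life
CA = 0.27 * 26 = 7.02 mm

7.02 mm


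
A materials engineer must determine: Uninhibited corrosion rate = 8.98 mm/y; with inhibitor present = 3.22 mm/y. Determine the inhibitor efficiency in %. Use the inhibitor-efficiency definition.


Apply the inhibitor-efficiency definition: IE = (CR_blank − CR_inh)/CR_blank × 100
IE = (8.98 − 3.22) / 8.98 × 100
IE = 5.76 / 8.98 × 100 = 64.1 %

64.1 %


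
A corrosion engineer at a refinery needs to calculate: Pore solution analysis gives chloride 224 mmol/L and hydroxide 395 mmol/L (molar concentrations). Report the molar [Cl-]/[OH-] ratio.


Threshold parameter = [Cl-] / [OH-] (molar basis; both in mmol/L, so units cancel)
Ratio = 224 / 395 = 0.57

0.57


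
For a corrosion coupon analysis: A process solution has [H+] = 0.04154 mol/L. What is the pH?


pH = −log10[H+]
pH = −log10(0.04154) = 1.38

1.38


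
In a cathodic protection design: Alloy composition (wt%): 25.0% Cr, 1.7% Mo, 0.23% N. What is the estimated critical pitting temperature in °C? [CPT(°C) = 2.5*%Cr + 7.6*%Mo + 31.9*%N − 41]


Apply the ASTM G48 empirical CPT estimate: CPT(°C) = 2.5*%Cr + 7.6*%Mo + 31.9*%N − 41
2.5*25.0 = 62.5; 7.6*1.7 = 12.92; 31.9*0.23 = 7.337
CPT = 62.5 + 12.92 + 7.337 − 41 = 41.757 °C
Rounded to 0.1 °C: CPT ≈ 41.8 °C

41.8 °C


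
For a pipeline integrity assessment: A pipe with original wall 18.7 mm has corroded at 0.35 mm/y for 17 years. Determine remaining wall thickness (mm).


Remaining wall = original − CR × time
t = 18.7 − 0.35*17 = 18.7 − 5.95 = 12.75 mm

12.75 mm


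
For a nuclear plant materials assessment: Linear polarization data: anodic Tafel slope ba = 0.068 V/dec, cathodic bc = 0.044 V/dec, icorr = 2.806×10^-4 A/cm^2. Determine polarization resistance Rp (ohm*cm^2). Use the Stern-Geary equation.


Apply the Stern-Geary equation: Rp = ba*bc / (2.303*icorr*(ba+bc))
ba*bc = 0.068*0.044 = 0.002992
ba+bc = 0.112; 2.303*icorr*(ba+bc) = 2.303*2.806×10^-4*0.112 = 7.2376842×10^-5
Rp = 0.002992 / 7.2376842×10^-5 = 41.34 ohm*cm^2

41.34 ohm*cm^2


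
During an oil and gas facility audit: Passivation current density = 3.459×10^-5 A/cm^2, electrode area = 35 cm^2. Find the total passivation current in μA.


I = i_pass * A, then convert A → μA (×10^6)
I = 3.459×10^-5 * 35 * 10^6 = 1210.65 μA

1210.65 μA


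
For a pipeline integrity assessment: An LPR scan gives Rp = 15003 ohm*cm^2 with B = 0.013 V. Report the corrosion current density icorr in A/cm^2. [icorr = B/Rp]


Apply the Stern-Geary relation: icorr = B / Rp
icorr = 0.013 / 15003 = 8.665×10^-7 A/cm^2

8.665×10^-7 A/cm^2


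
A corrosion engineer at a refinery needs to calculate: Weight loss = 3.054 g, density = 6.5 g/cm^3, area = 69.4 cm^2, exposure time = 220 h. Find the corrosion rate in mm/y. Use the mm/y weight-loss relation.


Apply the mm/y weight-loss relation: CR = 87600 * W / (D * A * T)
Numerator: 87600 * 3.054 = 267530.4
Denominator: 6.5 * 69.4 * 220 = 99242.0
CR = 267530.4 / 99242.0 = 2.695738 mm/y

2.695738 mm/y


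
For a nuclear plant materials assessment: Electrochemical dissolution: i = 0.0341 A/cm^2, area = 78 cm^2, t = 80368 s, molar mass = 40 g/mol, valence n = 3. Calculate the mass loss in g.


Apply Faraday's law: m = i*A*t*M / (n*F)
Total charge passed Q = i*A*t = 0.0341*78*80368 = 213762.8064 C
m = Q*M/(n*F) = 213762.8064*40/(3*96485) = 29.54 g

29.54 g


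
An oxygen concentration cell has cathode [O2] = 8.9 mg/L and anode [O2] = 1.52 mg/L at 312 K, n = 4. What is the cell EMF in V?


Apply the Nernst concentration-cell relation: E = (RT/nF)*ln(C_cathode/C_anode)
RT/nF = 8.314*312/(4*96485) = 0.00672117 V
ln(8.9/1.52) = 1.76734
E = 0.00672117 * 1.76734 = 0.01188 V

0.01188 V


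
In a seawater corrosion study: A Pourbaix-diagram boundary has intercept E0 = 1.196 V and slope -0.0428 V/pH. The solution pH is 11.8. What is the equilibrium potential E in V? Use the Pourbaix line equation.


Apply the Pourbaix line equation: E = E0 + slope*pH
E = 1.196 + (-0.0428)*11.8 = 1.196 + (-0.50504) = 0.69096 V
Rounded to 4 decimal places: E = 0.6910 V

0.6910 V


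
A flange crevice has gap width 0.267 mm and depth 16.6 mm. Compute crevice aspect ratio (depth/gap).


Aspect ratio = depth / gap
Ratio = 16.6 / 0.267 = 62.2

62.2


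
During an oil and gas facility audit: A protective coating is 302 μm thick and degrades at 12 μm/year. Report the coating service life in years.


Service life = thickness / degradation rate
Life = 302 / 12 = 25.2 years

25.2 years


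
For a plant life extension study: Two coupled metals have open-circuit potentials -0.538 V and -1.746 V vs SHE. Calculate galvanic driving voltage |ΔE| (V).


Driving voltage is the absolute potential difference.
|ΔE| = |-0.538 − (-1.746)| = 1.208 V

1.208 V


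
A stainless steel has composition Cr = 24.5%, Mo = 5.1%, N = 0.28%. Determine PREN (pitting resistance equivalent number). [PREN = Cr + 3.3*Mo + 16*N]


Apply the PREN formula: PREN = Cr + 3.3*Mo + 16*N
PREN = 24.5 + 3.3*5.1 + 16*0.28
PREN = 24.5 + 16.83 + 4.48 = 45.81

45.81


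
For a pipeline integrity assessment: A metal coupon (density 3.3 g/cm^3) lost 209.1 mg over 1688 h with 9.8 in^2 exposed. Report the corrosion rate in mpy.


Apply the mpy weight-loss relation: CR = 534 * W / (D * A * T)
Numerator: 534 * 209.1 = 111659.4
Denominator: 3.3 * 9.8 * 1688 = 54589.92
CR = 111659.4 / 54589.92 = 2.045 mpy

2.045 mpy


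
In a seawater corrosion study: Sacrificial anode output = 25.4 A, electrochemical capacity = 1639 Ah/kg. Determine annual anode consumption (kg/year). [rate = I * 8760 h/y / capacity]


Annual consumption = current * hours per year / capacity
Rate = 25.4 * 8760 / 1639 = 135.8 kg/year

135.8 kg/year


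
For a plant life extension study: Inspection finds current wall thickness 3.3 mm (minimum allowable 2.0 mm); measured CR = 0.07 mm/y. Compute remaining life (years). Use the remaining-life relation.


Apply the remaining-life relation: RL = (t_current − t_min) / CR
RL = (3.3 − 2.0) / 0.07 = 1.3 / 0.07 = 18.6 years

18.6 years


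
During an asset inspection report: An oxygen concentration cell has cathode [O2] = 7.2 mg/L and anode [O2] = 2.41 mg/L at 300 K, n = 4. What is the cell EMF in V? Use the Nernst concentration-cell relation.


Apply the Nernst concentration-cell relation: E = (RT/nF)*ln(C_cathode/C_anode)
RT/nF = 8.314*300/(4*96485) = 0.00646266 V
ln(7.2/2.41) = 1.09445
E = 0.00646266 * 1.09445 = 0.00707 V

0.00707 V


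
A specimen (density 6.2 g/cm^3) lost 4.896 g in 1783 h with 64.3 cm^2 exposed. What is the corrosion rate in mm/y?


Apply the mm/y weight-loss relation: CR = 87600 * W / (D * A * T)
Numerator: 87600 * 4.896 = 428889.6
Denominator: 6.2 * 64.3 * 1783 = 710810.78
CR = 428889.6 / 710810.78 = 0.60338 mm/y

0.60338 mm/y


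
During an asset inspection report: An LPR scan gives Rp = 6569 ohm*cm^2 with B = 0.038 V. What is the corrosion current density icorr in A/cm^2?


Apply the Stern-Geary relation: icorr = B / Rp
icorr = 0.038 / 6569 = 5.785×10^-6 A/cm^2

5.785×10^-6 A/cm^2


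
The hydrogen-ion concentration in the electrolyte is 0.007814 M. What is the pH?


pH = −log10[H+]
pH = −log10(0.007814) = 2.11

2.11


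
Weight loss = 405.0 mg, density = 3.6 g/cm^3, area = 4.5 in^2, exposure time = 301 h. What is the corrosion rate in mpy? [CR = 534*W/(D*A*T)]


Apply the mpy weight-loss relation: CR = 534 * W / (D * A * T)
Numerator: 534 * 405.0 = 216270.0
Denominator: 3.6 * 4.5 * 301 = 4876.2
CR = 216270.0 / 4876.2 = 44.352 mpy

44.352 mpy


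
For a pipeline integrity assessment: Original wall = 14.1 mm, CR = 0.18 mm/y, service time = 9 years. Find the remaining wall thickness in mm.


Remaining wall = original − CR × time
t = 14.1 − 0.18*9 = 14.1 − 1.62 = 12.48 mm

12.48 mm


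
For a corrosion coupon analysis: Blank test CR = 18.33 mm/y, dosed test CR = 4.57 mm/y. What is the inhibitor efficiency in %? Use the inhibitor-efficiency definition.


Apply the inhibitor-efficiency definition: IE = (CR_blank − CR_inh)/CR_blank × 100
IE = (18.33 − 4.57) / 18.33 × 100
IE = 13.76 / 18.33 × 100 = 75.1 %

75.1 %


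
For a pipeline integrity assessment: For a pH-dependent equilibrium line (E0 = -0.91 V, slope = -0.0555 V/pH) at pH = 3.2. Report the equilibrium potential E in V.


Apply the Pourbaix line equation: E = E0 + slope*pH
E = -0.91 + (-0.0555)*3.2 = -0.91 + (-0.1776) = -1.0876 V
Rounded to 3 decimal places: E = -1.088 V

-1.088 V


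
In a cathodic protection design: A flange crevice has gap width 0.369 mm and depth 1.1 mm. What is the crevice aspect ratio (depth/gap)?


Aspect ratio = depth / gap
Ratio = 1.1 / 0.369 = 3.0

3.0


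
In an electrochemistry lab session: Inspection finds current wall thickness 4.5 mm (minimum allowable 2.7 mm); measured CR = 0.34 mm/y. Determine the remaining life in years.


Apply the remaining-life relation: RL = (t_current − t_min) / CR
RL = (4.5 − 2.7) / 0.34 = 1.8 / 0.34 = 5.3 years

5.3 years


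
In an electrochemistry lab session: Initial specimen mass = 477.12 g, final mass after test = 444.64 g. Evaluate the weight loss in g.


Weight loss = initial − final
WL = 477.12 − 444.64 = 32.48 g

32.48 g


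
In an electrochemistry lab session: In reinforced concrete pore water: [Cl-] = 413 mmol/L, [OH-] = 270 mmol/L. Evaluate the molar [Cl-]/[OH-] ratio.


Threshold parameter = [Cl-] / [OH-] (molar basis; both in mmol/L, so units cancel)
Ratio = 413 / 270 = 1.53

1.53


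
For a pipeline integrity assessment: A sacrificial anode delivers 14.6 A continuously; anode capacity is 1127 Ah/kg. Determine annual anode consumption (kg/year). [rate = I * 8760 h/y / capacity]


Annual consumption = current * hours per year / capacity
Rate = 14.6 * 8760 / 1127 = 113.5 kg/year

113.5 kg/year


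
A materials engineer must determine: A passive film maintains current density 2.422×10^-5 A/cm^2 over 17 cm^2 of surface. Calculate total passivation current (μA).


I = i_pass * A, then convert A → μA (×10^6)
I = 2.422×10^-5 * 17 * 10^6 = 411.74 μA

411.74 μA


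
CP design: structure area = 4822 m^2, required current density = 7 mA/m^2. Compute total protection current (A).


I = area * current density, then convert mA → A (÷1000)
I = 4822 * 7 / 1000 = 33.75 A

33.75 A


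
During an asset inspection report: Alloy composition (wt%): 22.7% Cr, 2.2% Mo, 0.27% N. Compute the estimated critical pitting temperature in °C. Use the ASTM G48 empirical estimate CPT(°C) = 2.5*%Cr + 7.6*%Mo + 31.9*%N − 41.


Apply the ASTM G48 empirical CPT estimate: CPT(°C) = 2.5*%Cr + 7.6*%Mo + 31.9*%N − 41
2.5*22.7 = 56.75; 7.6*2.2 = 16.72; 31.9*0.27 = 8.613
CPT = 56.75 + 16.72 + 8.613 − 41 = 41.083 °C
Rounded to 0.1 °C: CPT ≈ 41.1 °C

41.1 °C


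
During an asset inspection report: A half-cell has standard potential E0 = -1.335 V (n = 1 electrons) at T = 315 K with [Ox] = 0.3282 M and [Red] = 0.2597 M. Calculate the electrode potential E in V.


Apply the Nernst equation: E = E0 + (RT/nF)*ln([Ox]/[Red])
Step 1: RT/nF = 8.314*315/(1*96485) = 0.02714318 V
Step 2: [Ox]/[Red] = 0.3282/0.2597 = 1.263766
Step 3: ln(1.263766) = 0.234096
Step 4: correction = 0.02714318 * 0.234096 = 0.0064 V
E = -1.335 + 0.0064 = -1.3286 V

-1.3286 V


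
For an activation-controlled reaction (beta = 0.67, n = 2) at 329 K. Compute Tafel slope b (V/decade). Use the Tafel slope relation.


Apply the Tafel slope relation: b = 2.303*R*T/(beta*n*F)
Numerator: 2.303 * 8.314 * 329 = 6299.41
Denominator: 0.67 * 2 * 96485 = 129289.9
b = 6299.41 / 129289.9 = 0.049 V/decade

0.049 V/decade


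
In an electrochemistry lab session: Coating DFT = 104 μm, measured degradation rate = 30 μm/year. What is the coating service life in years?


Service life = thickness / degradation rate
Life = 104 / 30 = 3.5 years

3.5 years


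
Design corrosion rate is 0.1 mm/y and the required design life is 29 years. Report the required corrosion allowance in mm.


Corrosion allowance = CR × design life
CA = 0.1 * 29 = 2.9 mm

2.9 mm


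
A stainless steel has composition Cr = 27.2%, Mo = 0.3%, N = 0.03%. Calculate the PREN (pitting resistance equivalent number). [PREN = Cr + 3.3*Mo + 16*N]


Apply the PREN formula: PREN = Cr + 3.3*Mo + 16*N
PREN = 27.2 + 3.3*0.3 + 16*0.03
PREN = 27.2 + 0.99 + 0.48 = 28.67

28.67


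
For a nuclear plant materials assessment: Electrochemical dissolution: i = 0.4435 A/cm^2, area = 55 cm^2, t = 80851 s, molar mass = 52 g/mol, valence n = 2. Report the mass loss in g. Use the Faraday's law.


Apply Faraday's law: m = i*A*t*M / (n*F)
Total charge passed Q = i*A*t = 0.4435*55*80851 = 1972158.0175 C
m = Q*M/(n*F) = 1972158.0175*52/(2*96485) = 531.4412 g

531.4412 g


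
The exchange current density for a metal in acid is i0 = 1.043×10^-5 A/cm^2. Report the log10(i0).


i0 = 1.043×10^-5 A/cm^2
log10(i0) = -4.982

-4.982


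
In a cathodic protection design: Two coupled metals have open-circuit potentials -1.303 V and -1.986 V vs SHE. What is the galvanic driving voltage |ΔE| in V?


Driving voltage is the absolute potential difference.
|ΔE| = |-1.303 − (-1.986)| = 0.683 V

0.683 V


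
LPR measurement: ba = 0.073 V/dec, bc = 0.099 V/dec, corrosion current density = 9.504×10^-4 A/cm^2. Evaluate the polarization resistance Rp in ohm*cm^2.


Apply the Stern-Geary equation: Rp = ba*bc / (2.303*icorr*(ba+bc))
ba*bc = 0.073*0.099 = 0.007227
ba+bc = 0.172; 2.303*icorr*(ba+bc) = 2.303*9.504×10^-4*0.172 = 3.7646865×10^-4
Rp = 0.007227 / 3.7646865×10^-4 = 19.2 ohm*cm^2

19.2 ohm*cm^2


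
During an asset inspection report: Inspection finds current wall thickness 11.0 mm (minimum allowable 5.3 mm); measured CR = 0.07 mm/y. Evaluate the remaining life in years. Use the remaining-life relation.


Apply the remaining-life relation: RL = (t_current − t_min) / CR
RL = (11.0 − 5.3) / 0.07 = 5.7 / 0.07 = 81.4 years

81.4 years


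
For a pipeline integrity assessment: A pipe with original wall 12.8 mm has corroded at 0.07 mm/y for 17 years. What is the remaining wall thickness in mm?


Remaining wall = original − CR × time
t = 12.8 − 0.07*17 = 12.8 − 1.19 = 11.61 mm

11.61 mm


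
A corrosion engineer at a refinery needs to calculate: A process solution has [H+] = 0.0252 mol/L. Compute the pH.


pH = −log10[H+]
pH = −log10(0.0252) = 1.6

1.6


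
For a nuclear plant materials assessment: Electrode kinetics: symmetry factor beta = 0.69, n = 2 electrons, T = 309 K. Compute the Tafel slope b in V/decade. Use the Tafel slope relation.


Apply the Tafel slope relation: b = 2.303*R*T/(beta*n*F)
Numerator: 2.303 * 8.314 * 309 = 5916.47
Denominator: 0.69 * 2 * 96485 = 133149.3
b = 5916.47 / 133149.3 = 0.044 V/decade

0.044 V/decade


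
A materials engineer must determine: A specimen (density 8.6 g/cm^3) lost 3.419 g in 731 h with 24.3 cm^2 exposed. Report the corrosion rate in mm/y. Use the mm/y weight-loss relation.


Apply the mm/y weight-loss relation: CR = 87600 * W / (D * A * T)
Numerator: 87600 * 3.419 = 299504.4
Denominator: 8.6 * 24.3 * 731 = 152764.38
CR = 299504.4 / 152764.38 = 1.9606 mm/y

1.9606 mm/y


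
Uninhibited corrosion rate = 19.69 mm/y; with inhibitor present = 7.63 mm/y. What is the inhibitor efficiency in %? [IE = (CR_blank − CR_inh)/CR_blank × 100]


Apply the inhibitor-efficiency definition: IE = (CR_blank − CR_inh)/CR_blank × 100
IE = (19.69 − 7.63) / 19.69 × 100
IE = 12.06 / 19.69 × 100 = 61.2 %

61.2 %


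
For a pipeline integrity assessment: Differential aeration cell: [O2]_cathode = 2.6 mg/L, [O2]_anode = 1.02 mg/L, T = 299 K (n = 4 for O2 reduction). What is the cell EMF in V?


Apply the Nernst concentration-cell relation: E = (RT/nF)*ln(C_cathode/C_anode)
RT/nF = 8.314*299/(4*96485) = 0.00644112 V
ln(2.6/1.02) = 0.93571
E = 0.00644112 * 0.93571 = 0.00603 V

0.00603 V


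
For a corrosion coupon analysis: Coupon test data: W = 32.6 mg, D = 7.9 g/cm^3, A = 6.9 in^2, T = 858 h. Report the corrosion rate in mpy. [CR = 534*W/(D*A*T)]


Apply the mpy weight-loss relation: CR = 534 * W / (D * A * T)
Numerator: 534 * 32.6 = 17408.4
Denominator: 7.9 * 6.9 * 858 = 46769.58
CR = 17408.4 / 46769.58 = 0.372 mpy

0.372 mpy


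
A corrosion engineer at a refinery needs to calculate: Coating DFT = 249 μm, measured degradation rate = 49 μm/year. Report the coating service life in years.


Service life = thickness / degradation rate
Life = 249 / 49 = 5.1 years

5.1 years


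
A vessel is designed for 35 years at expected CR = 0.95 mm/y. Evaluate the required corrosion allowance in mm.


Corrosion allowance = CR × design life
CA = 0.95 * 35 = 33.25 mm

33.25 mm


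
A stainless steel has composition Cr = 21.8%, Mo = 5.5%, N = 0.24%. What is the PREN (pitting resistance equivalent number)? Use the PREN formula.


Apply the PREN formula: PREN = Cr + 3.3*Mo + 16*N
PREN = 21.8 + 3.3*5.5 + 16*0.24
PREN = 21.8 + 18.15 + 3.84 = 43.79

43.79


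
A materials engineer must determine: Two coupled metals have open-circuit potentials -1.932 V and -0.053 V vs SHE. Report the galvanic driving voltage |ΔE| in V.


Driving voltage is the absolute potential difference.
|ΔE| = |-1.932 − (-0.053)| = 1.879 V

1.879 V


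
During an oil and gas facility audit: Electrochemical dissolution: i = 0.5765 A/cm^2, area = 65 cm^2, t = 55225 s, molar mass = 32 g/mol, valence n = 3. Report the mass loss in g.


Apply Faraday's law: m = i*A*t*M / (n*F)
Total charge passed Q = i*A*t = 0.5765*65*55225 = 2069418.8125 C
m = Q*M/(n*F) = 2069418.8125*32/(3*96485) = 228.78 g

228.78 g


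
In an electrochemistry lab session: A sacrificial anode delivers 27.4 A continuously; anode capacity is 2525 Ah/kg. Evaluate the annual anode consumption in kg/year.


Annual consumption = current * hours per year / capacity
Rate = 27.4 * 8760 / 2525 = 95.1 kg/year

95.1 kg/year


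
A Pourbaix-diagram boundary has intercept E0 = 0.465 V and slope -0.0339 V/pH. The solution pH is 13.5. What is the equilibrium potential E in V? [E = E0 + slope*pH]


Apply the Pourbaix line equation: E = E0 + slope*pH
E = 0.465 + (-0.0339)*13.5 = 0.465 + (-0.45765) = 0.00735 V
Rounded to 3 decimal places: E = 0.007 V

0.007 V


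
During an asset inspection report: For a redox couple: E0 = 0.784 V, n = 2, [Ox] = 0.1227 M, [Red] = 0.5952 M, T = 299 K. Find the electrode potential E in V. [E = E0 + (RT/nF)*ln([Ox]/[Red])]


Apply the Nernst equation: E = E0 + (RT/nF)*ln([Ox]/[Red])
Step 1: RT/nF = 8.314*299/(2*96485) = 0.01288224 V
Step 2: [Ox]/[Red] = 0.1227/0.5952 = 0.206149
Step 3: ln(0.206149) = -1.579156
Step 4: correction = 0.01288224 * -1.579156 = -0.0203 V
E = 0.784 + -0.0203 = 0.7637 V

0.7637 V


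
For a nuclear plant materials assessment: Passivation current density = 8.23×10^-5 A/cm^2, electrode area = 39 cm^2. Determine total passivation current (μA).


I = i_pass * A, then convert A → μA (×10^6)
I = 8.23×10^-5 * 39 * 10^6 = 3209.7 μA

3209.7 μA


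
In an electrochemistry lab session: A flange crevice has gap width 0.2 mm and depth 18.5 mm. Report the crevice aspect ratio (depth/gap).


Aspect ratio = depth / gap
Ratio = 18.5 / 0.2 = 92.5

92.5


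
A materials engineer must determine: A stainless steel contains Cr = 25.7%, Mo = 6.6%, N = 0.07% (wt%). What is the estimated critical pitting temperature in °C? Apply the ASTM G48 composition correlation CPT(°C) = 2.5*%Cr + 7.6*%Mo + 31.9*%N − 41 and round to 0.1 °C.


Apply the ASTM G48 empirical CPT estimate: CPT(°C) = 2.5*%Cr + 7.6*%Mo + 31.9*%N − 41
2.5*25.7 = 64.25; 7.6*6.6 = 50.16; 31.9*0.07 = 2.233
CPT = 64.25 + 50.16 + 2.233 − 41 = 75.643 °C
Rounded to 0.1 °C: CPT ≈ 75.6 °C

75.6 °C


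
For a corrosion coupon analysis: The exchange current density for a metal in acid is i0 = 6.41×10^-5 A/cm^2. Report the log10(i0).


i0 = 6.41×10^-5 A/cm^2
log10(i0) = -4.193

-4.193


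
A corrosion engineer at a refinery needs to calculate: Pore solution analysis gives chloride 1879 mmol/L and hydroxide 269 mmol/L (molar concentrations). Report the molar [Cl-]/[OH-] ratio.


Threshold parameter = [Cl-] / [OH-] (molar basis; both in mmol/L, so units cancel)
Ratio = 1879 / 269 = 6.99

6.99


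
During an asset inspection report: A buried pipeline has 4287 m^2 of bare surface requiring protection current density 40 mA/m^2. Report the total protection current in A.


I = area * current density, then convert mA → A (÷1000)
I = 4287 * 40 / 1000 = 171.48 A

171.48 A


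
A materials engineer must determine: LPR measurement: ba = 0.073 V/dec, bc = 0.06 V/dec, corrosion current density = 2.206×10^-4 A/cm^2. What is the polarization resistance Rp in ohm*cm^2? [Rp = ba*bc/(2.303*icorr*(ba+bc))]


Apply the Stern-Geary equation: Rp = ba*bc / (2.303*icorr*(ba+bc))
ba*bc = 0.073*0.06 = 0.00438
ba+bc = 0.133; 2.303*icorr*(ba+bc) = 2.303*2.206×10^-4*0.133 = 6.7569559×10^-5
Rp = 0.00438 / 6.7569559×10^-5 = 64.82 ohm*cm^2

64.82 ohm*cm^2


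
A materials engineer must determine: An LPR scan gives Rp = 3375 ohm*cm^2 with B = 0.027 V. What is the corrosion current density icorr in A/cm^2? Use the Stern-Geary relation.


Apply the Stern-Geary relation: icorr = B / Rp
icorr = 0.027 / 3375 = 8.0×10^-6 A/cm^2

8.0×10^-6 A/cm^2


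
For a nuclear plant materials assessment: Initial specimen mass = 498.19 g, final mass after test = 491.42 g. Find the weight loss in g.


Weight loss = initial − final
WL = 498.19 − 491.42 = 6.77 g

6.77 g


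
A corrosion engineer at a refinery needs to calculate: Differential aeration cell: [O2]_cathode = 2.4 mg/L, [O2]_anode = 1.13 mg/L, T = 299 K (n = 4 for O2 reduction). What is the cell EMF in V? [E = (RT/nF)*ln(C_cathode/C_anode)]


Apply the Nernst concentration-cell relation: E = (RT/nF)*ln(C_cathode/C_anode)
RT/nF = 8.314*299/(4*96485) = 0.00644112 V
ln(2.4/1.13) = 0.75325
E = 0.00644112 * 0.75325 = 0.00485 V

0.00485 V


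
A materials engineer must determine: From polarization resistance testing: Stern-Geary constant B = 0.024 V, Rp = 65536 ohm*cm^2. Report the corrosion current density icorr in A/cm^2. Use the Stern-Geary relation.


Apply the Stern-Geary relation: icorr = B / Rp
icorr = 0.024 / 65536 = 3.662×10^-7 A/cm^2

3.662×10^-7 A/cm^2


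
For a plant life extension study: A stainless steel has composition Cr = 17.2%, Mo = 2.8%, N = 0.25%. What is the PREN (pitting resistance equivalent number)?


Apply the PREN formula: PREN = Cr + 3.3*Mo + 16*N
PREN = 17.2 + 3.3*2.8 + 16*0.25
PREN = 17.2 + 9.24 + 4.0 = 30.44

30.44


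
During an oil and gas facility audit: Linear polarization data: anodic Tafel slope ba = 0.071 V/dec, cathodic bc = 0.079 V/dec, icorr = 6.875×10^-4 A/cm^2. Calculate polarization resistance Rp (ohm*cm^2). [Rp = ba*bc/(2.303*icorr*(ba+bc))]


Apply the Stern-Geary equation: Rp = ba*bc / (2.303*icorr*(ba+bc))
ba*bc = 0.071*0.079 = 0.005609
ba+bc = 0.15; 2.303*icorr*(ba+bc) = 2.303*6.875×10^-4*0.15 = 2.3749687×10^-4
Rp = 0.005609 / 2.3749687×10^-4 = 23.6 ohm*cm^2

23.6 ohm*cm^2


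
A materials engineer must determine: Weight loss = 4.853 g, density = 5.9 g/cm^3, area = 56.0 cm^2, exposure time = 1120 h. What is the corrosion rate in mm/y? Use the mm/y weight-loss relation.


Apply the mm/y weight-loss relation: CR = 87600 * W / (D * A * T)
Numerator: 87600 * 4.853 = 425122.8
Denominator: 5.9 * 56.0 * 1120 = 370048.0
CR = 425122.8 / 370048.0 = 1.14883 mm/y

1.14883 mm/y


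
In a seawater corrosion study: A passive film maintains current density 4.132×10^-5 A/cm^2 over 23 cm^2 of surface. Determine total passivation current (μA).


I = i_pass * A, then convert A → μA (×10^6)
I = 4.132×10^-5 * 23 * 10^6 = 950.36 μA

950.36 μA


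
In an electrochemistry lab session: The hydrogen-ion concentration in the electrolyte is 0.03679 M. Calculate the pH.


pH = −log10[H+]
pH = −log10(0.03679) = 1.43

1.43


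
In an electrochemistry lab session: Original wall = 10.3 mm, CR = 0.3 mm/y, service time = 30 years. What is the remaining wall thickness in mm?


Remaining wall = original − CR × time
t = 10.3 − 0.3*30 = 10.3 − 9.0 = 1.3 mm

1.3 mm


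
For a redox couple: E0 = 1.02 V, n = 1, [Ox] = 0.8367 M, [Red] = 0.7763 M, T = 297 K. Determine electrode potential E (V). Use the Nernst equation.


Apply the Nernst equation: E = E0 + (RT/nF)*ln([Ox]/[Red])
Step 1: RT/nF = 8.314*297/(1*96485) = 0.02559214 V
Step 2: [Ox]/[Red] = 0.8367/0.7763 = 1.077805
Step 3: ln(1.077805) = 0.074927
Step 4: correction = 0.02559214 * 0.074927 = 0.002 V
E = 1.02 + 0.002 = 1.022 V

1.022 V


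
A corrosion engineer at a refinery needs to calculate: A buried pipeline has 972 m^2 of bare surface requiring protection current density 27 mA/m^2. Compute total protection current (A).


I = area * current density, then convert mA → A (÷1000)
I = 972 * 27 / 1000 = 26.24 A

26.24 A


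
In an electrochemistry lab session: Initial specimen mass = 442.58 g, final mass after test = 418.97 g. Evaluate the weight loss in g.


Weight loss = initial − final
WL = 442.58 − 418.97 = 23.61 g

23.61 g


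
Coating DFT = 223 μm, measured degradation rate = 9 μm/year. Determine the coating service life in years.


Service life = thickness / degradation rate
Life = 223 / 9 = 24.8 years

24.8 years


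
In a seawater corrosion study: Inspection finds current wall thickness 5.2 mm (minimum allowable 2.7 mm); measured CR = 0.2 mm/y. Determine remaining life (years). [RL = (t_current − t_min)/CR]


Apply the remaining-life relation: RL = (t_current − t_min) / CR
RL = (5.2 − 2.7) / 0.2 = 2.5 / 0.2 = 12.5 years

12.5 years


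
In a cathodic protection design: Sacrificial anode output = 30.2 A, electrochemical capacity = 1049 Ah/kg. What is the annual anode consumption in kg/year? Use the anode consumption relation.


Annual consumption = current * hours per year / capacity
Rate = 30.2 * 8760 / 1049 = 252.2 kg/year

252.2 kg/year


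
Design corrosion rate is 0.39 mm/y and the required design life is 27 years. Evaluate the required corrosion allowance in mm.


Corrosion allowance = CR × design life
CA = 0.39 * 27 = 10.53 mm

10.53 mm


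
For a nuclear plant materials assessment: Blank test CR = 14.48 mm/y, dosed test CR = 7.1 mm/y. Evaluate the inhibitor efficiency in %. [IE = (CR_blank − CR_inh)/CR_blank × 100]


Apply the inhibitor-efficiency definition: IE = (CR_blank − CR_inh)/CR_blank × 100
IE = (14.48 − 7.1) / 14.48 × 100
IE = 7.38 / 14.48 × 100 = 51.0 %

51.0 %


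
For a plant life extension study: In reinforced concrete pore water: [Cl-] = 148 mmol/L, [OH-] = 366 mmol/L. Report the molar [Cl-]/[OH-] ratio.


Threshold parameter = [Cl-] / [OH-] (molar basis; both in mmol/L, so units cancel)
Ratio = 148 / 366 = 0.4

0.4


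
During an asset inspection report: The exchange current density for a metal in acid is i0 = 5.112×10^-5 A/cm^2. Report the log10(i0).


i0 = 5.112×10^-5 A/cm^2
log10(i0) = -4.291

-4.291


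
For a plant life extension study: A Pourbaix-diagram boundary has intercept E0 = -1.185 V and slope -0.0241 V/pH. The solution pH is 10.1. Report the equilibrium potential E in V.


Apply the Pourbaix line equation: E = E0 + slope*pH
E = -1.185 + (-0.0241)*10.1 = -1.185 + (-0.24341) = -1.42841 V
Rounded to 4 decimal places: E = -1.4284 V

-1.4284 V


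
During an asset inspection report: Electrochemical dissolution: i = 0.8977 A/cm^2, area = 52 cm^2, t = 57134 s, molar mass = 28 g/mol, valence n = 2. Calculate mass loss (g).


Apply Faraday's law: m = i*A*t*M / (n*F)
Total charge passed Q = i*A*t = 0.8977*52*57134 = 2667037.9736 C
m = Q*M/(n*F) = 2667037.9736*28/(2*96485) = 386.9879 g

386.9879 g


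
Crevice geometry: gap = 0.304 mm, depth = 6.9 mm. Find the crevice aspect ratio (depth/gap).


Aspect ratio = depth / gap
Ratio = 6.9 / 0.304 = 22.7

22.7


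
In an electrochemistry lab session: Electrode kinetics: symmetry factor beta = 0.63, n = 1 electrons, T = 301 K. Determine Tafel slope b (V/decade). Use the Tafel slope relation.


Apply the Tafel slope relation: b = 2.303*R*T/(beta*n*F)
Numerator: 2.303 * 8.314 * 301 = 5763.29
Denominator: 0.63 * 1 * 96485 = 60785.55
b = 5763.29 / 60785.55 = 0.0948 V/decade

0.0948 V/decade


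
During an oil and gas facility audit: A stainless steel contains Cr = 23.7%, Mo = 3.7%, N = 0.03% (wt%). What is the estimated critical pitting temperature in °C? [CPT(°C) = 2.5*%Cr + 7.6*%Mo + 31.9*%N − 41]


Apply the ASTM G48 empirical CPT estimate: CPT(°C) = 2.5*%Cr + 7.6*%Mo + 31.9*%N − 41
2.5*23.7 = 59.25; 7.6*3.7 = 28.12; 31.9*0.03 = 0.957
CPT = 59.25 + 28.12 + 0.957 − 41 = 47.327 °C
Rounded to 0.1 °C: CPT ≈ 47.3 °C

47.3 °C


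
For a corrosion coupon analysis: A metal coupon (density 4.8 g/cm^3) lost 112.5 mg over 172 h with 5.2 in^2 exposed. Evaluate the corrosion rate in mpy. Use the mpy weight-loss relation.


Apply the mpy weight-loss relation: CR = 534 * W / (D * A * T)
Numerator: 534 * 112.5 = 60075.0
Denominator: 4.8 * 5.2 * 172 = 4293.12
CR = 60075.0 / 4293.12 = 13.9933 mpy

13.9933 mpy


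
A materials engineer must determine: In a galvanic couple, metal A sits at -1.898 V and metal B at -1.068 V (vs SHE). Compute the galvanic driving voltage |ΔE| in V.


Driving voltage is the absolute potential difference.
|ΔE| = |-1.898 − (-1.068)| = 0.83 V

0.83 V


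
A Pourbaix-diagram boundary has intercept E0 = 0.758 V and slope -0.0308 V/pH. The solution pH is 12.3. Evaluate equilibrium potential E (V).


Apply the Pourbaix line equation: E = E0 + slope*pH
E = 0.758 + (-0.0308)*12.3 = 0.758 + (-0.37884) = 0.37916 V
Rounded to 4 decimal places: E = 0.3792 V

0.3792 V


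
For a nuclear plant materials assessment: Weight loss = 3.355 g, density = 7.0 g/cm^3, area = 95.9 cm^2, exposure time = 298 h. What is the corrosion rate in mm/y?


Apply the mm/y weight-loss relation: CR = 87600 * W / (D * A * T)
Numerator: 87600 * 3.355 = 293898.0
Denominator: 7.0 * 95.9 * 298 = 200047.4
CR = 293898.0 / 200047.4 = 1.469142 mm/y

1.469142 mm/y


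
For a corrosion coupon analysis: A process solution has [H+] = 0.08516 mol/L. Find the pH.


pH = −log10[H+]
pH = −log10(0.08516) = 1.07

1.07


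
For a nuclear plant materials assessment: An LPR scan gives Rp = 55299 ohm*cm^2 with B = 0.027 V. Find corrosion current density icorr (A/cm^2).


Apply the Stern-Geary relation: icorr = B / Rp
icorr = 0.027 / 55299 = 4.883×10^-7 A/cm^2

4.883×10^-7 A/cm^2


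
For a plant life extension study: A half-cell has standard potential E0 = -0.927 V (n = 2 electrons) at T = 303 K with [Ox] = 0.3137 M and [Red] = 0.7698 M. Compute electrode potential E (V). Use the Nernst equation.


Apply the Nernst equation: E = E0 + (RT/nF)*ln([Ox]/[Red])
Step 1: RT/nF = 8.314*303/(2*96485) = 0.01305458 V
Step 2: [Ox]/[Red] = 0.3137/0.7698 = 0.407508
Step 3: ln(0.407508) = -0.897695
Step 4: correction = 0.01305458 * -0.897695 = -0.0117 V
E = -0.927 + -0.0117 = -0.9387 V

-0.9387 V


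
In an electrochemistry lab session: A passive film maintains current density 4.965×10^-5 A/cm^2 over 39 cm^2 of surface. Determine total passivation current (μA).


I = i_pass * A, then convert A → μA (×10^6)
I = 4.965×10^-5 * 39 * 10^6 = 1936.35 μA

1936.35 μA


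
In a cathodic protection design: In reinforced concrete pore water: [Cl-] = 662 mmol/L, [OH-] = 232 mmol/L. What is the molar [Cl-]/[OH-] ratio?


Threshold parameter = [Cl-] / [OH-] (molar basis; both in mmol/L, so units cancel)
Ratio = 662 / 232 = 2.85

2.85


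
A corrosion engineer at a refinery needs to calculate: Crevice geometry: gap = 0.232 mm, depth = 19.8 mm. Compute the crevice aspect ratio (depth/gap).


Aspect ratio = depth / gap
Ratio = 19.8 / 0.232 = 85.3

85.3
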